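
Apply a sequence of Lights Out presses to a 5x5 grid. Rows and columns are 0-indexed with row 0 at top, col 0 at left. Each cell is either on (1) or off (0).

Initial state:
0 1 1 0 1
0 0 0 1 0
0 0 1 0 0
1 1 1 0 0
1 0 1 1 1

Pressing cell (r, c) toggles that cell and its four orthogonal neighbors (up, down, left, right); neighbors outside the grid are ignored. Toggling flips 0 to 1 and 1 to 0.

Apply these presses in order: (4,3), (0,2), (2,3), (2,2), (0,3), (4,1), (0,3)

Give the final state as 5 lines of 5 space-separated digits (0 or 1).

After press 1 at (4,3):
0 1 1 0 1
0 0 0 1 0
0 0 1 0 0
1 1 1 1 0
1 0 0 0 0

After press 2 at (0,2):
0 0 0 1 1
0 0 1 1 0
0 0 1 0 0
1 1 1 1 0
1 0 0 0 0

After press 3 at (2,3):
0 0 0 1 1
0 0 1 0 0
0 0 0 1 1
1 1 1 0 0
1 0 0 0 0

After press 4 at (2,2):
0 0 0 1 1
0 0 0 0 0
0 1 1 0 1
1 1 0 0 0
1 0 0 0 0

After press 5 at (0,3):
0 0 1 0 0
0 0 0 1 0
0 1 1 0 1
1 1 0 0 0
1 0 0 0 0

After press 6 at (4,1):
0 0 1 0 0
0 0 0 1 0
0 1 1 0 1
1 0 0 0 0
0 1 1 0 0

After press 7 at (0,3):
0 0 0 1 1
0 0 0 0 0
0 1 1 0 1
1 0 0 0 0
0 1 1 0 0

Answer: 0 0 0 1 1
0 0 0 0 0
0 1 1 0 1
1 0 0 0 0
0 1 1 0 0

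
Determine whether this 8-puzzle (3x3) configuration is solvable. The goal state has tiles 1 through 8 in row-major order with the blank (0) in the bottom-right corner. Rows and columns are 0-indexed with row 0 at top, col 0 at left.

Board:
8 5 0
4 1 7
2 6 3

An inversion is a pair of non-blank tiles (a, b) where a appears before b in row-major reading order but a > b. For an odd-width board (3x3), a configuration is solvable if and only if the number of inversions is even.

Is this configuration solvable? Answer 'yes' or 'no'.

Inversions (pairs i<j in row-major order where tile[i] > tile[j] > 0): 18
18 is even, so the puzzle is solvable.

Answer: yes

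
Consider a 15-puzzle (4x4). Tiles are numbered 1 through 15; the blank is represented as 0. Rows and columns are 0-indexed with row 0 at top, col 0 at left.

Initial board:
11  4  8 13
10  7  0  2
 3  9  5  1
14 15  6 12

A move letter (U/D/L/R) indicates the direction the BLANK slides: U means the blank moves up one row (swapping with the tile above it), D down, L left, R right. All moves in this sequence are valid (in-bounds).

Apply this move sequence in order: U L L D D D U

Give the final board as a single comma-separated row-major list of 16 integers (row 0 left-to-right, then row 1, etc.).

Answer: 10, 11, 4, 13, 3, 7, 8, 2, 0, 9, 5, 1, 14, 15, 6, 12

Derivation:
After move 1 (U):
11  4  0 13
10  7  8  2
 3  9  5  1
14 15  6 12

After move 2 (L):
11  0  4 13
10  7  8  2
 3  9  5  1
14 15  6 12

After move 3 (L):
 0 11  4 13
10  7  8  2
 3  9  5  1
14 15  6 12

After move 4 (D):
10 11  4 13
 0  7  8  2
 3  9  5  1
14 15  6 12

After move 5 (D):
10 11  4 13
 3  7  8  2
 0  9  5  1
14 15  6 12

After move 6 (D):
10 11  4 13
 3  7  8  2
14  9  5  1
 0 15  6 12

After move 7 (U):
10 11  4 13
 3  7  8  2
 0  9  5  1
14 15  6 12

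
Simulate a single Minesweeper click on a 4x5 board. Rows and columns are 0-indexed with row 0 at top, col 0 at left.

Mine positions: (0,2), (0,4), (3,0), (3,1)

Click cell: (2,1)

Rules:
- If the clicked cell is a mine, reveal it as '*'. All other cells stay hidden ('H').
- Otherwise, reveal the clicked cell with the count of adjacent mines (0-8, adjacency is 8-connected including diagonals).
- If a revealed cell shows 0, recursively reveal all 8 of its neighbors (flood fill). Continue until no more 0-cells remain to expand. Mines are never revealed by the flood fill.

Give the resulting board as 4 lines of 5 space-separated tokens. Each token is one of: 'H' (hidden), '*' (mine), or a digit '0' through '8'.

H H H H H
H H H H H
H 2 H H H
H H H H H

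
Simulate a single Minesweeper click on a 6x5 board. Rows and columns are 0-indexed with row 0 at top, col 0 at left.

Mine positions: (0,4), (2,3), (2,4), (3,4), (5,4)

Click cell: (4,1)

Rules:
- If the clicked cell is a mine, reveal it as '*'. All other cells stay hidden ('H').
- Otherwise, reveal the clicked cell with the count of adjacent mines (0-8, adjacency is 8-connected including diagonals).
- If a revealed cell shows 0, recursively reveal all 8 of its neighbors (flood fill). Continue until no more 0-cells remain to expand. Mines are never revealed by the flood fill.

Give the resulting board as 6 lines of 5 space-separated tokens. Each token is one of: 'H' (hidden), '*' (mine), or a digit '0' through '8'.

0 0 0 1 H
0 0 1 3 H
0 0 1 H H
0 0 1 3 H
0 0 0 2 H
0 0 0 1 H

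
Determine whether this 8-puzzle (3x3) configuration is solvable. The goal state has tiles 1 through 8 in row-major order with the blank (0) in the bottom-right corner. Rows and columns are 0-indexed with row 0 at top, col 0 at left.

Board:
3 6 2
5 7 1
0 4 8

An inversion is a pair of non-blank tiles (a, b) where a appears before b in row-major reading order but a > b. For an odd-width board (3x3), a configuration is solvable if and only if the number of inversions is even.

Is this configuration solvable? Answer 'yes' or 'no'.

Answer: no

Derivation:
Inversions (pairs i<j in row-major order where tile[i] > tile[j] > 0): 11
11 is odd, so the puzzle is not solvable.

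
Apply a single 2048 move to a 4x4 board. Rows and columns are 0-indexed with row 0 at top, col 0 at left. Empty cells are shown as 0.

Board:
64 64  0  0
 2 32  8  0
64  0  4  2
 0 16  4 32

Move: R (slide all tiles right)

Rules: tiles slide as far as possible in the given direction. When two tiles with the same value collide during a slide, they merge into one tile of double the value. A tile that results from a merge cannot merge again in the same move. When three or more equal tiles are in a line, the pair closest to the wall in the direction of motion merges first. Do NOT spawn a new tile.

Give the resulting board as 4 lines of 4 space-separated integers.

Answer:   0   0   0 128
  0   2  32   8
  0  64   4   2
  0  16   4  32

Derivation:
Slide right:
row 0: [64, 64, 0, 0] -> [0, 0, 0, 128]
row 1: [2, 32, 8, 0] -> [0, 2, 32, 8]
row 2: [64, 0, 4, 2] -> [0, 64, 4, 2]
row 3: [0, 16, 4, 32] -> [0, 16, 4, 32]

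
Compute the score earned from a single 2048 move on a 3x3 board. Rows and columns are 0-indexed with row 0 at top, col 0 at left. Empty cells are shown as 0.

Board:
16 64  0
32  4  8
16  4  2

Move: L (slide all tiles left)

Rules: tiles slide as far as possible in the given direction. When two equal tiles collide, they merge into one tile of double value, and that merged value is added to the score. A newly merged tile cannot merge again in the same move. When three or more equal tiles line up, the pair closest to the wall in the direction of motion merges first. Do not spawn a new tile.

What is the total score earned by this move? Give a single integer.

Answer: 0

Derivation:
Slide left:
row 0: [16, 64, 0] -> [16, 64, 0]  score +0 (running 0)
row 1: [32, 4, 8] -> [32, 4, 8]  score +0 (running 0)
row 2: [16, 4, 2] -> [16, 4, 2]  score +0 (running 0)
Board after move:
16 64  0
32  4  8
16  4  2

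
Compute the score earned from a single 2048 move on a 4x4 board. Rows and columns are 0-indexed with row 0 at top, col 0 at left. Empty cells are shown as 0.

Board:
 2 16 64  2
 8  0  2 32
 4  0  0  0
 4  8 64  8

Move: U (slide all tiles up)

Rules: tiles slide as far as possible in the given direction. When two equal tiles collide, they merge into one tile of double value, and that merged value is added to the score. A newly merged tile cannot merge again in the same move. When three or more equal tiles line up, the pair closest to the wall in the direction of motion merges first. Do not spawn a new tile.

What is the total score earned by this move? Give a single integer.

Slide up:
col 0: [2, 8, 4, 4] -> [2, 8, 8, 0]  score +8 (running 8)
col 1: [16, 0, 0, 8] -> [16, 8, 0, 0]  score +0 (running 8)
col 2: [64, 2, 0, 64] -> [64, 2, 64, 0]  score +0 (running 8)
col 3: [2, 32, 0, 8] -> [2, 32, 8, 0]  score +0 (running 8)
Board after move:
 2 16 64  2
 8  8  2 32
 8  0 64  8
 0  0  0  0

Answer: 8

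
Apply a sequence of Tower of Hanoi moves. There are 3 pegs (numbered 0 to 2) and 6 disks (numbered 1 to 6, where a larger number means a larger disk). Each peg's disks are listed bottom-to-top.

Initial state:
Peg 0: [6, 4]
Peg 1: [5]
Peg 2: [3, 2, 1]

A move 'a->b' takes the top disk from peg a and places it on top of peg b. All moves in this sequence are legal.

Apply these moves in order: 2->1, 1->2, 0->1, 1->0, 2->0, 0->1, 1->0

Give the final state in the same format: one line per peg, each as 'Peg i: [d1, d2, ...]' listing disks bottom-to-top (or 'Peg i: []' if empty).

After move 1 (2->1):
Peg 0: [6, 4]
Peg 1: [5, 1]
Peg 2: [3, 2]

After move 2 (1->2):
Peg 0: [6, 4]
Peg 1: [5]
Peg 2: [3, 2, 1]

After move 3 (0->1):
Peg 0: [6]
Peg 1: [5, 4]
Peg 2: [3, 2, 1]

After move 4 (1->0):
Peg 0: [6, 4]
Peg 1: [5]
Peg 2: [3, 2, 1]

After move 5 (2->0):
Peg 0: [6, 4, 1]
Peg 1: [5]
Peg 2: [3, 2]

After move 6 (0->1):
Peg 0: [6, 4]
Peg 1: [5, 1]
Peg 2: [3, 2]

After move 7 (1->0):
Peg 0: [6, 4, 1]
Peg 1: [5]
Peg 2: [3, 2]

Answer: Peg 0: [6, 4, 1]
Peg 1: [5]
Peg 2: [3, 2]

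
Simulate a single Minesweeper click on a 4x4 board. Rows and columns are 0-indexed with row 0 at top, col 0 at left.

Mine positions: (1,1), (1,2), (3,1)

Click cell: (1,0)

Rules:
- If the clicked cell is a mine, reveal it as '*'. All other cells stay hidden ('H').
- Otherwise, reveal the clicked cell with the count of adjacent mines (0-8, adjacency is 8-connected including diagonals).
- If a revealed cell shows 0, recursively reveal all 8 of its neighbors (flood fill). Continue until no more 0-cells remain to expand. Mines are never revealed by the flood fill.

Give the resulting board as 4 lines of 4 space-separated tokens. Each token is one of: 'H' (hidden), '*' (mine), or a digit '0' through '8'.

H H H H
1 H H H
H H H H
H H H H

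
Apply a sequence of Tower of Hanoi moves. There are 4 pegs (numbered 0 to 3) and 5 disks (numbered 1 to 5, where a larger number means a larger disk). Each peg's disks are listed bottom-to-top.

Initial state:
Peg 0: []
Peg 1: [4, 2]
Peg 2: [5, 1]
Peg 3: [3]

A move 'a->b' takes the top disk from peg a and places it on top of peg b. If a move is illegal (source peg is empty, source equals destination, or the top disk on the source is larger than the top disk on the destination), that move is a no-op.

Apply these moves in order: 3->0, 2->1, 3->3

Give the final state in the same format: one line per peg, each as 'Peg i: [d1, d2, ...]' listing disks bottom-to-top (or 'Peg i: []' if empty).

Answer: Peg 0: [3]
Peg 1: [4, 2, 1]
Peg 2: [5]
Peg 3: []

Derivation:
After move 1 (3->0):
Peg 0: [3]
Peg 1: [4, 2]
Peg 2: [5, 1]
Peg 3: []

After move 2 (2->1):
Peg 0: [3]
Peg 1: [4, 2, 1]
Peg 2: [5]
Peg 3: []

After move 3 (3->3):
Peg 0: [3]
Peg 1: [4, 2, 1]
Peg 2: [5]
Peg 3: []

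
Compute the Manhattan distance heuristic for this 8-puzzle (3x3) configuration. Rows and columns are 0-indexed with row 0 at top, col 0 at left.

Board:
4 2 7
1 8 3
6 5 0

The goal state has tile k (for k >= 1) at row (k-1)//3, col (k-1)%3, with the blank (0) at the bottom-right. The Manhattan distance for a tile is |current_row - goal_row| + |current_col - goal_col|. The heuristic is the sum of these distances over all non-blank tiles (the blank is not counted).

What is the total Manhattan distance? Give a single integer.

Answer: 12

Derivation:
Tile 4: (0,0)->(1,0) = 1
Tile 2: (0,1)->(0,1) = 0
Tile 7: (0,2)->(2,0) = 4
Tile 1: (1,0)->(0,0) = 1
Tile 8: (1,1)->(2,1) = 1
Tile 3: (1,2)->(0,2) = 1
Tile 6: (2,0)->(1,2) = 3
Tile 5: (2,1)->(1,1) = 1
Sum: 1 + 0 + 4 + 1 + 1 + 1 + 3 + 1 = 12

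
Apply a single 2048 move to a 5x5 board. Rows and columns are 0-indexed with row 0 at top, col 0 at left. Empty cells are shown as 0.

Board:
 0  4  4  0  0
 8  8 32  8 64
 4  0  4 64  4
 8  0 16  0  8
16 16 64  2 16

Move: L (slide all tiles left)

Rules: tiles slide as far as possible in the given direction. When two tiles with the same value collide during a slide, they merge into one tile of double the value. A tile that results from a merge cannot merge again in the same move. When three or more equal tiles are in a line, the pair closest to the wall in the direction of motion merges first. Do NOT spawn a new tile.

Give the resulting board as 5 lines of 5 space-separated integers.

Slide left:
row 0: [0, 4, 4, 0, 0] -> [8, 0, 0, 0, 0]
row 1: [8, 8, 32, 8, 64] -> [16, 32, 8, 64, 0]
row 2: [4, 0, 4, 64, 4] -> [8, 64, 4, 0, 0]
row 3: [8, 0, 16, 0, 8] -> [8, 16, 8, 0, 0]
row 4: [16, 16, 64, 2, 16] -> [32, 64, 2, 16, 0]

Answer:  8  0  0  0  0
16 32  8 64  0
 8 64  4  0  0
 8 16  8  0  0
32 64  2 16  0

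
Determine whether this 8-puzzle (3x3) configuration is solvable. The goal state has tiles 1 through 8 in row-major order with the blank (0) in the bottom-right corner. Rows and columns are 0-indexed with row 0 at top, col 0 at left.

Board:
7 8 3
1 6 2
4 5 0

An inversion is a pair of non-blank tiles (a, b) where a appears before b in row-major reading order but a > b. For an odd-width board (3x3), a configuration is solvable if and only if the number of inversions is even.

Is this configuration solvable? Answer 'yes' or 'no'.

Inversions (pairs i<j in row-major order where tile[i] > tile[j] > 0): 17
17 is odd, so the puzzle is not solvable.

Answer: no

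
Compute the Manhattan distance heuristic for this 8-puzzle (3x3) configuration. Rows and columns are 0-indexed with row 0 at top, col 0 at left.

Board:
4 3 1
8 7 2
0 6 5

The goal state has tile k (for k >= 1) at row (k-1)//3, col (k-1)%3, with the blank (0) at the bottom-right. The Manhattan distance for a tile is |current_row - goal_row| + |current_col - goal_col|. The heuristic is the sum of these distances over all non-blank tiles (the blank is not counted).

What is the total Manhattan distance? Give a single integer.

Tile 4: at (0,0), goal (1,0), distance |0-1|+|0-0| = 1
Tile 3: at (0,1), goal (0,2), distance |0-0|+|1-2| = 1
Tile 1: at (0,2), goal (0,0), distance |0-0|+|2-0| = 2
Tile 8: at (1,0), goal (2,1), distance |1-2|+|0-1| = 2
Tile 7: at (1,1), goal (2,0), distance |1-2|+|1-0| = 2
Tile 2: at (1,2), goal (0,1), distance |1-0|+|2-1| = 2
Tile 6: at (2,1), goal (1,2), distance |2-1|+|1-2| = 2
Tile 5: at (2,2), goal (1,1), distance |2-1|+|2-1| = 2
Sum: 1 + 1 + 2 + 2 + 2 + 2 + 2 + 2 = 14

Answer: 14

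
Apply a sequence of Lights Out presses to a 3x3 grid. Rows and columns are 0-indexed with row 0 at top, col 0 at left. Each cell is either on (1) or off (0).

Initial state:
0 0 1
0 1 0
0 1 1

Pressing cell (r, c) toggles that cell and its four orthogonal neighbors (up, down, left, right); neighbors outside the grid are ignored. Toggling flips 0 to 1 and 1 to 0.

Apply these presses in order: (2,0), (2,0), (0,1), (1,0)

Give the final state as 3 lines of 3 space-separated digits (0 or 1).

Answer: 0 1 0
1 1 0
1 1 1

Derivation:
After press 1 at (2,0):
0 0 1
1 1 0
1 0 1

After press 2 at (2,0):
0 0 1
0 1 0
0 1 1

After press 3 at (0,1):
1 1 0
0 0 0
0 1 1

After press 4 at (1,0):
0 1 0
1 1 0
1 1 1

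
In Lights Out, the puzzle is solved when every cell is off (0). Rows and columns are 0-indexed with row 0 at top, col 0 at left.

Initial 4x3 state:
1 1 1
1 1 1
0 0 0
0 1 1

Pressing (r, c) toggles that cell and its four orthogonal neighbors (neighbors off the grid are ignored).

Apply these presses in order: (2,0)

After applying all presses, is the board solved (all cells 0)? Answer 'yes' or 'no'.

After press 1 at (2,0):
1 1 1
0 1 1
1 1 0
1 1 1

Lights still on: 10

Answer: no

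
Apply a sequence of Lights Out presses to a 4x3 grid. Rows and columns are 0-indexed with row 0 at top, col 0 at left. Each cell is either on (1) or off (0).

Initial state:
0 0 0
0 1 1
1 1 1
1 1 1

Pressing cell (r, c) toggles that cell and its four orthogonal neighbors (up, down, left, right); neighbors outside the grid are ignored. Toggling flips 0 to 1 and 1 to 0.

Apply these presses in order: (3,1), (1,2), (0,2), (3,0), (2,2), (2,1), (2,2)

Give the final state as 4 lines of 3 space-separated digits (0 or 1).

After press 1 at (3,1):
0 0 0
0 1 1
1 0 1
0 0 0

After press 2 at (1,2):
0 0 1
0 0 0
1 0 0
0 0 0

After press 3 at (0,2):
0 1 0
0 0 1
1 0 0
0 0 0

After press 4 at (3,0):
0 1 0
0 0 1
0 0 0
1 1 0

After press 5 at (2,2):
0 1 0
0 0 0
0 1 1
1 1 1

After press 6 at (2,1):
0 1 0
0 1 0
1 0 0
1 0 1

After press 7 at (2,2):
0 1 0
0 1 1
1 1 1
1 0 0

Answer: 0 1 0
0 1 1
1 1 1
1 0 0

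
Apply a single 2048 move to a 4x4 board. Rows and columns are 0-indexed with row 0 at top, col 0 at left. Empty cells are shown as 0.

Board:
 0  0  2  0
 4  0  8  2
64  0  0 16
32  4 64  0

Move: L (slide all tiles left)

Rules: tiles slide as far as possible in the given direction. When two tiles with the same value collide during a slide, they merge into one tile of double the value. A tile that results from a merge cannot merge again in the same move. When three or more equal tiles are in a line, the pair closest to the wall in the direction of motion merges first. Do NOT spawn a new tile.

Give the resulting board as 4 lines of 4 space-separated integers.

Slide left:
row 0: [0, 0, 2, 0] -> [2, 0, 0, 0]
row 1: [4, 0, 8, 2] -> [4, 8, 2, 0]
row 2: [64, 0, 0, 16] -> [64, 16, 0, 0]
row 3: [32, 4, 64, 0] -> [32, 4, 64, 0]

Answer:  2  0  0  0
 4  8  2  0
64 16  0  0
32  4 64  0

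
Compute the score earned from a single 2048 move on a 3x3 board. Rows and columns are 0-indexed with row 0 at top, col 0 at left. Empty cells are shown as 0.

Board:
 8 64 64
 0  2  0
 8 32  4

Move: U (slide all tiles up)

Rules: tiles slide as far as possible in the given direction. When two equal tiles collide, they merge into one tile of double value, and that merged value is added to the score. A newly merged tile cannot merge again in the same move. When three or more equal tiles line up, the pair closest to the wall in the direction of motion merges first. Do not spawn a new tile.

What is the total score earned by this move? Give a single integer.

Answer: 16

Derivation:
Slide up:
col 0: [8, 0, 8] -> [16, 0, 0]  score +16 (running 16)
col 1: [64, 2, 32] -> [64, 2, 32]  score +0 (running 16)
col 2: [64, 0, 4] -> [64, 4, 0]  score +0 (running 16)
Board after move:
16 64 64
 0  2  4
 0 32  0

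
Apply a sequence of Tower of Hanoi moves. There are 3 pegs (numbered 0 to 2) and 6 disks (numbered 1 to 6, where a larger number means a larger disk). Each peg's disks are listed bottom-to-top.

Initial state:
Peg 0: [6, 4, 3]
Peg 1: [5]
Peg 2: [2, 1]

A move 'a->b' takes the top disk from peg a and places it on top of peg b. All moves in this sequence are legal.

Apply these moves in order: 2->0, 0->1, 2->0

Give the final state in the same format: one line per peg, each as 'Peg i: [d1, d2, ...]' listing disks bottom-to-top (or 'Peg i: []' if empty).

After move 1 (2->0):
Peg 0: [6, 4, 3, 1]
Peg 1: [5]
Peg 2: [2]

After move 2 (0->1):
Peg 0: [6, 4, 3]
Peg 1: [5, 1]
Peg 2: [2]

After move 3 (2->0):
Peg 0: [6, 4, 3, 2]
Peg 1: [5, 1]
Peg 2: []

Answer: Peg 0: [6, 4, 3, 2]
Peg 1: [5, 1]
Peg 2: []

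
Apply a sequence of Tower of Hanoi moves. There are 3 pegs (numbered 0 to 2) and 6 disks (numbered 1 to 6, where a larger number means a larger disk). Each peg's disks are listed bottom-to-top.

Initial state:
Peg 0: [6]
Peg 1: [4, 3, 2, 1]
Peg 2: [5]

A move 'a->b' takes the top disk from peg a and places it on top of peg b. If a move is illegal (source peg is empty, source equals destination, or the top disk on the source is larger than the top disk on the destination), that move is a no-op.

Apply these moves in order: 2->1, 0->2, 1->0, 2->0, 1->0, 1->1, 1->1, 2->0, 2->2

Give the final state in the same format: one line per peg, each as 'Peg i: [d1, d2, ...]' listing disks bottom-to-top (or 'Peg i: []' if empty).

After move 1 (2->1):
Peg 0: [6]
Peg 1: [4, 3, 2, 1]
Peg 2: [5]

After move 2 (0->2):
Peg 0: [6]
Peg 1: [4, 3, 2, 1]
Peg 2: [5]

After move 3 (1->0):
Peg 0: [6, 1]
Peg 1: [4, 3, 2]
Peg 2: [5]

After move 4 (2->0):
Peg 0: [6, 1]
Peg 1: [4, 3, 2]
Peg 2: [5]

After move 5 (1->0):
Peg 0: [6, 1]
Peg 1: [4, 3, 2]
Peg 2: [5]

After move 6 (1->1):
Peg 0: [6, 1]
Peg 1: [4, 3, 2]
Peg 2: [5]

After move 7 (1->1):
Peg 0: [6, 1]
Peg 1: [4, 3, 2]
Peg 2: [5]

After move 8 (2->0):
Peg 0: [6, 1]
Peg 1: [4, 3, 2]
Peg 2: [5]

After move 9 (2->2):
Peg 0: [6, 1]
Peg 1: [4, 3, 2]
Peg 2: [5]

Answer: Peg 0: [6, 1]
Peg 1: [4, 3, 2]
Peg 2: [5]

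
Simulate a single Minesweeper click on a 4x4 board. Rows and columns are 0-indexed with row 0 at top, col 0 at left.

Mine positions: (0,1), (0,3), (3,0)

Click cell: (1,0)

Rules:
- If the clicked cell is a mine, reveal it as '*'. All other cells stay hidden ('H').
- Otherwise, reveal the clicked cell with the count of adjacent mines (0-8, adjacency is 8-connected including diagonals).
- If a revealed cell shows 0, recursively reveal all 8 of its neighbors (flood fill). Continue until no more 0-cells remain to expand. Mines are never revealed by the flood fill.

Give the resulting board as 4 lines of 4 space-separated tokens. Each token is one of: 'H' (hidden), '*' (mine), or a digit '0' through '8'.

H H H H
1 H H H
H H H H
H H H H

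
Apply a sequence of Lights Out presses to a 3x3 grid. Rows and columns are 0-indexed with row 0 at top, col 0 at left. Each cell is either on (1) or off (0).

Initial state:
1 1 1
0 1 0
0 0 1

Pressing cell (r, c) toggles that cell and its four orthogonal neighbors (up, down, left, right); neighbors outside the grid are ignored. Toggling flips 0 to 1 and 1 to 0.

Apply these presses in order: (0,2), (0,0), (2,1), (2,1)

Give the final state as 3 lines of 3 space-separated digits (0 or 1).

After press 1 at (0,2):
1 0 0
0 1 1
0 0 1

After press 2 at (0,0):
0 1 0
1 1 1
0 0 1

After press 3 at (2,1):
0 1 0
1 0 1
1 1 0

After press 4 at (2,1):
0 1 0
1 1 1
0 0 1

Answer: 0 1 0
1 1 1
0 0 1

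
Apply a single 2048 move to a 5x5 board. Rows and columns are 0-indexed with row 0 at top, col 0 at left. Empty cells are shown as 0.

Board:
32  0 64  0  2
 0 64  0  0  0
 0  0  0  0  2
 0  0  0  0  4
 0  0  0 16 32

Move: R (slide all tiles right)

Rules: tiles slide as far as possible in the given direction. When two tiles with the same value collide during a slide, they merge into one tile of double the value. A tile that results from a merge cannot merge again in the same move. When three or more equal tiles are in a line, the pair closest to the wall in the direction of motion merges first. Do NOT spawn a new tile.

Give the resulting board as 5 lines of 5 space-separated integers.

Answer:  0  0 32 64  2
 0  0  0  0 64
 0  0  0  0  2
 0  0  0  0  4
 0  0  0 16 32

Derivation:
Slide right:
row 0: [32, 0, 64, 0, 2] -> [0, 0, 32, 64, 2]
row 1: [0, 64, 0, 0, 0] -> [0, 0, 0, 0, 64]
row 2: [0, 0, 0, 0, 2] -> [0, 0, 0, 0, 2]
row 3: [0, 0, 0, 0, 4] -> [0, 0, 0, 0, 4]
row 4: [0, 0, 0, 16, 32] -> [0, 0, 0, 16, 32]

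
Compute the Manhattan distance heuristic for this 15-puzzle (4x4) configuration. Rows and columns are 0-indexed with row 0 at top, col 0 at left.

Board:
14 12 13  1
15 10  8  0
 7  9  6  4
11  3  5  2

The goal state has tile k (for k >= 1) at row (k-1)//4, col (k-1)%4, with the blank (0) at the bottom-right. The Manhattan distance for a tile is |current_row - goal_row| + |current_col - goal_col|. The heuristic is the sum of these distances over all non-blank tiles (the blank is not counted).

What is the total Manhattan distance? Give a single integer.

Tile 14: (0,0)->(3,1) = 4
Tile 12: (0,1)->(2,3) = 4
Tile 13: (0,2)->(3,0) = 5
Tile 1: (0,3)->(0,0) = 3
Tile 15: (1,0)->(3,2) = 4
Tile 10: (1,1)->(2,1) = 1
Tile 8: (1,2)->(1,3) = 1
Tile 7: (2,0)->(1,2) = 3
Tile 9: (2,1)->(2,0) = 1
Tile 6: (2,2)->(1,1) = 2
Tile 4: (2,3)->(0,3) = 2
Tile 11: (3,0)->(2,2) = 3
Tile 3: (3,1)->(0,2) = 4
Tile 5: (3,2)->(1,0) = 4
Tile 2: (3,3)->(0,1) = 5
Sum: 4 + 4 + 5 + 3 + 4 + 1 + 1 + 3 + 1 + 2 + 2 + 3 + 4 + 4 + 5 = 46

Answer: 46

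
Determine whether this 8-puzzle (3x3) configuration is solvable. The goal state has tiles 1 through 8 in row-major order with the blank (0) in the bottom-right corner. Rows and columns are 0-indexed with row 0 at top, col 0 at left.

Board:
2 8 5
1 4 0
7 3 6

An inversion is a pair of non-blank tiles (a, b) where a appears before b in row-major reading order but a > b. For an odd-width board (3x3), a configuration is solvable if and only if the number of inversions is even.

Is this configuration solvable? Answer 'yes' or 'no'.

Answer: no

Derivation:
Inversions (pairs i<j in row-major order where tile[i] > tile[j] > 0): 13
13 is odd, so the puzzle is not solvable.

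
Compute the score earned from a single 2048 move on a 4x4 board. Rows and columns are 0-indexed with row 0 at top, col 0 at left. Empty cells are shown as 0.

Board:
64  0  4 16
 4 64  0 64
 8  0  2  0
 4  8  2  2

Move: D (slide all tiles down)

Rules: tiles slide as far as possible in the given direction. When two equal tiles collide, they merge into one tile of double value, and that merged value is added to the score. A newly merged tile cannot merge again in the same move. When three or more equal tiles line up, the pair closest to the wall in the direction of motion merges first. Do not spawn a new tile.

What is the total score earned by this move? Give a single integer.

Slide down:
col 0: [64, 4, 8, 4] -> [64, 4, 8, 4]  score +0 (running 0)
col 1: [0, 64, 0, 8] -> [0, 0, 64, 8]  score +0 (running 0)
col 2: [4, 0, 2, 2] -> [0, 0, 4, 4]  score +4 (running 4)
col 3: [16, 64, 0, 2] -> [0, 16, 64, 2]  score +0 (running 4)
Board after move:
64  0  0  0
 4  0  0 16
 8 64  4 64
 4  8  4  2

Answer: 4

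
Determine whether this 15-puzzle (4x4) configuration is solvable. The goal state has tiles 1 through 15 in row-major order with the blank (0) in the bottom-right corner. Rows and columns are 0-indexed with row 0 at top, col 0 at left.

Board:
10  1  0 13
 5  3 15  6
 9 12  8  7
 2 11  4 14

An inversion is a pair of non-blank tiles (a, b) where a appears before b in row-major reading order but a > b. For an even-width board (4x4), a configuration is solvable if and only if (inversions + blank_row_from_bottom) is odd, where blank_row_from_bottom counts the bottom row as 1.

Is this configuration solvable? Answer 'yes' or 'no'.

Inversions: 49
Blank is in row 0 (0-indexed from top), which is row 4 counting from the bottom (bottom = 1).
49 + 4 = 53, which is odd, so the puzzle is solvable.

Answer: yes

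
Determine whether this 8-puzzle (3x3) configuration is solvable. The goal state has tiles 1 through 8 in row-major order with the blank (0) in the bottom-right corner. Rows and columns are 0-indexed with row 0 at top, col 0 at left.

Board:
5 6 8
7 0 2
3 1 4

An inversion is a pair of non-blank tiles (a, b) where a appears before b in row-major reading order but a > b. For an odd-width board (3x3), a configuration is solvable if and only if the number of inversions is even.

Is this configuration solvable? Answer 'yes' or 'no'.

Inversions (pairs i<j in row-major order where tile[i] > tile[j] > 0): 19
19 is odd, so the puzzle is not solvable.

Answer: no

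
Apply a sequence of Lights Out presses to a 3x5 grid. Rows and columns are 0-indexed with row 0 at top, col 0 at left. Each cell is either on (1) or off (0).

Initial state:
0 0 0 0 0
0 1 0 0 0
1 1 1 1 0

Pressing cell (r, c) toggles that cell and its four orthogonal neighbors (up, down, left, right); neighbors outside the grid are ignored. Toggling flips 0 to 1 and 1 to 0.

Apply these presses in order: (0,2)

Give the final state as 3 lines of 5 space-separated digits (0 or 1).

Answer: 0 1 1 1 0
0 1 1 0 0
1 1 1 1 0

Derivation:
After press 1 at (0,2):
0 1 1 1 0
0 1 1 0 0
1 1 1 1 0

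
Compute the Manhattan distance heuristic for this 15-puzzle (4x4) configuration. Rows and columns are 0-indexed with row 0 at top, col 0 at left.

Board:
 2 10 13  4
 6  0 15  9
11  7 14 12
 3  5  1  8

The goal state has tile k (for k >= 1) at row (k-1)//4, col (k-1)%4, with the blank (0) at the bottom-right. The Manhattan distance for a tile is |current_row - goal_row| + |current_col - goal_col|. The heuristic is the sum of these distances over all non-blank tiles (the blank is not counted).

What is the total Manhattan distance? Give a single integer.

Tile 2: (0,0)->(0,1) = 1
Tile 10: (0,1)->(2,1) = 2
Tile 13: (0,2)->(3,0) = 5
Tile 4: (0,3)->(0,3) = 0
Tile 6: (1,0)->(1,1) = 1
Tile 15: (1,2)->(3,2) = 2
Tile 9: (1,3)->(2,0) = 4
Tile 11: (2,0)->(2,2) = 2
Tile 7: (2,1)->(1,2) = 2
Tile 14: (2,2)->(3,1) = 2
Tile 12: (2,3)->(2,3) = 0
Tile 3: (3,0)->(0,2) = 5
Tile 5: (3,1)->(1,0) = 3
Tile 1: (3,2)->(0,0) = 5
Tile 8: (3,3)->(1,3) = 2
Sum: 1 + 2 + 5 + 0 + 1 + 2 + 4 + 2 + 2 + 2 + 0 + 5 + 3 + 5 + 2 = 36

Answer: 36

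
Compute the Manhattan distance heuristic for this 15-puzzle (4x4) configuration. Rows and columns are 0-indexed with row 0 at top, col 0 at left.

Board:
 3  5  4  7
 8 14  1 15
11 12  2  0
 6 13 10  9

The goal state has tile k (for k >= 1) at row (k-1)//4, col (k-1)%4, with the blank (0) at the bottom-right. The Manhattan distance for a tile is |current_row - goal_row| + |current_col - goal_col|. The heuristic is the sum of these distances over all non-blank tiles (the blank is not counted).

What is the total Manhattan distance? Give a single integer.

Answer: 35

Derivation:
Tile 3: (0,0)->(0,2) = 2
Tile 5: (0,1)->(1,0) = 2
Tile 4: (0,2)->(0,3) = 1
Tile 7: (0,3)->(1,2) = 2
Tile 8: (1,0)->(1,3) = 3
Tile 14: (1,1)->(3,1) = 2
Tile 1: (1,2)->(0,0) = 3
Tile 15: (1,3)->(3,2) = 3
Tile 11: (2,0)->(2,2) = 2
Tile 12: (2,1)->(2,3) = 2
Tile 2: (2,2)->(0,1) = 3
Tile 6: (3,0)->(1,1) = 3
Tile 13: (3,1)->(3,0) = 1
Tile 10: (3,2)->(2,1) = 2
Tile 9: (3,3)->(2,0) = 4
Sum: 2 + 2 + 1 + 2 + 3 + 2 + 3 + 3 + 2 + 2 + 3 + 3 + 1 + 2 + 4 = 35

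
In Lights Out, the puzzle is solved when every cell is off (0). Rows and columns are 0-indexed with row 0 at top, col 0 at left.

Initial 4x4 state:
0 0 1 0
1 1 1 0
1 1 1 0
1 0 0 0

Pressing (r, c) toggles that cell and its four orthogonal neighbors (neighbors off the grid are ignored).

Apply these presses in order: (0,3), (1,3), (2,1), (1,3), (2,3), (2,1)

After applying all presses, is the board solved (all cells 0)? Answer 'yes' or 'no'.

Answer: no

Derivation:
After press 1 at (0,3):
0 0 0 1
1 1 1 1
1 1 1 0
1 0 0 0

After press 2 at (1,3):
0 0 0 0
1 1 0 0
1 1 1 1
1 0 0 0

After press 3 at (2,1):
0 0 0 0
1 0 0 0
0 0 0 1
1 1 0 0

After press 4 at (1,3):
0 0 0 1
1 0 1 1
0 0 0 0
1 1 0 0

After press 5 at (2,3):
0 0 0 1
1 0 1 0
0 0 1 1
1 1 0 1

After press 6 at (2,1):
0 0 0 1
1 1 1 0
1 1 0 1
1 0 0 1

Lights still on: 9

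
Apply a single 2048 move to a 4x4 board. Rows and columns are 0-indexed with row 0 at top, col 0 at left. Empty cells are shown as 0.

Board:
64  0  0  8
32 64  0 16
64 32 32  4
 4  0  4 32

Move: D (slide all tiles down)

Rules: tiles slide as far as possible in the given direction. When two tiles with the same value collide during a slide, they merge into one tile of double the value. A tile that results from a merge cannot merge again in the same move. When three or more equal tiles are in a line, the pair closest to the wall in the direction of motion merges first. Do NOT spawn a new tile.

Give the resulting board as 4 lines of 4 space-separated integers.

Slide down:
col 0: [64, 32, 64, 4] -> [64, 32, 64, 4]
col 1: [0, 64, 32, 0] -> [0, 0, 64, 32]
col 2: [0, 0, 32, 4] -> [0, 0, 32, 4]
col 3: [8, 16, 4, 32] -> [8, 16, 4, 32]

Answer: 64  0  0  8
32  0  0 16
64 64 32  4
 4 32  4 32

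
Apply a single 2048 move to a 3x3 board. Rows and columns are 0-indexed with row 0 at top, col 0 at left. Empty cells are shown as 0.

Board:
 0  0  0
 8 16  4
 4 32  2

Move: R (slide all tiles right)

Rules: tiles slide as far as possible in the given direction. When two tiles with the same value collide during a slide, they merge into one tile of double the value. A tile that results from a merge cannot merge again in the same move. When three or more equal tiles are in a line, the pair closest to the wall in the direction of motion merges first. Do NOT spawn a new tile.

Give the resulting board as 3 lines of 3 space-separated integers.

Answer:  0  0  0
 8 16  4
 4 32  2

Derivation:
Slide right:
row 0: [0, 0, 0] -> [0, 0, 0]
row 1: [8, 16, 4] -> [8, 16, 4]
row 2: [4, 32, 2] -> [4, 32, 2]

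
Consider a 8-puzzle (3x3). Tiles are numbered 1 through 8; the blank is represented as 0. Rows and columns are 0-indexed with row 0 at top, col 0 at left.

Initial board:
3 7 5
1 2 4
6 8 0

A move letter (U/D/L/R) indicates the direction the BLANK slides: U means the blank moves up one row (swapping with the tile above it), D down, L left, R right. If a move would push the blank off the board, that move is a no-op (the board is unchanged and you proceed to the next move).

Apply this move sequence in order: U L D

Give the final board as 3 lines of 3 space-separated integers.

Answer: 3 7 5
1 8 2
6 0 4

Derivation:
After move 1 (U):
3 7 5
1 2 0
6 8 4

After move 2 (L):
3 7 5
1 0 2
6 8 4

After move 3 (D):
3 7 5
1 8 2
6 0 4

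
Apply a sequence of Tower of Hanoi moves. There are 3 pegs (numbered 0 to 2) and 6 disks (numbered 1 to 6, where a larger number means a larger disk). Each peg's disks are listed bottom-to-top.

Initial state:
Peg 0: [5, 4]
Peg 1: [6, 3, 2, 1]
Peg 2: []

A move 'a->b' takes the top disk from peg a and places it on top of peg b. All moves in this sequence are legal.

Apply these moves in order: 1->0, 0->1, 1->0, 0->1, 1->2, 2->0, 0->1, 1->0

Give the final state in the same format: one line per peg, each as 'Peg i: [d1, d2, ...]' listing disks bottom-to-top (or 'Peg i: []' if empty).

After move 1 (1->0):
Peg 0: [5, 4, 1]
Peg 1: [6, 3, 2]
Peg 2: []

After move 2 (0->1):
Peg 0: [5, 4]
Peg 1: [6, 3, 2, 1]
Peg 2: []

After move 3 (1->0):
Peg 0: [5, 4, 1]
Peg 1: [6, 3, 2]
Peg 2: []

After move 4 (0->1):
Peg 0: [5, 4]
Peg 1: [6, 3, 2, 1]
Peg 2: []

After move 5 (1->2):
Peg 0: [5, 4]
Peg 1: [6, 3, 2]
Peg 2: [1]

After move 6 (2->0):
Peg 0: [5, 4, 1]
Peg 1: [6, 3, 2]
Peg 2: []

After move 7 (0->1):
Peg 0: [5, 4]
Peg 1: [6, 3, 2, 1]
Peg 2: []

After move 8 (1->0):
Peg 0: [5, 4, 1]
Peg 1: [6, 3, 2]
Peg 2: []

Answer: Peg 0: [5, 4, 1]
Peg 1: [6, 3, 2]
Peg 2: []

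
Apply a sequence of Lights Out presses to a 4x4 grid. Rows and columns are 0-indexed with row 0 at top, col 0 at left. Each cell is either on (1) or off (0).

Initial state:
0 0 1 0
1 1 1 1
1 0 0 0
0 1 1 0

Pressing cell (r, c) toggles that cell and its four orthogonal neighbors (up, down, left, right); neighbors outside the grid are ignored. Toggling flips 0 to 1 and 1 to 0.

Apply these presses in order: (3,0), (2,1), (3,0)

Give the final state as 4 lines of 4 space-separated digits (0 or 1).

After press 1 at (3,0):
0 0 1 0
1 1 1 1
0 0 0 0
1 0 1 0

After press 2 at (2,1):
0 0 1 0
1 0 1 1
1 1 1 0
1 1 1 0

After press 3 at (3,0):
0 0 1 0
1 0 1 1
0 1 1 0
0 0 1 0

Answer: 0 0 1 0
1 0 1 1
0 1 1 0
0 0 1 0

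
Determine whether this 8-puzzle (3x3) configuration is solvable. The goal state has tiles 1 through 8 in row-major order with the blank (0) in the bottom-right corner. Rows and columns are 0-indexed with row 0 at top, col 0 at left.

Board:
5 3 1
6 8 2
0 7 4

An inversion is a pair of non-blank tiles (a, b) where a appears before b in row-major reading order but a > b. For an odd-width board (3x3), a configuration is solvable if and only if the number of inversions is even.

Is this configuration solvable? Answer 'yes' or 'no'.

Inversions (pairs i<j in row-major order where tile[i] > tile[j] > 0): 12
12 is even, so the puzzle is solvable.

Answer: yes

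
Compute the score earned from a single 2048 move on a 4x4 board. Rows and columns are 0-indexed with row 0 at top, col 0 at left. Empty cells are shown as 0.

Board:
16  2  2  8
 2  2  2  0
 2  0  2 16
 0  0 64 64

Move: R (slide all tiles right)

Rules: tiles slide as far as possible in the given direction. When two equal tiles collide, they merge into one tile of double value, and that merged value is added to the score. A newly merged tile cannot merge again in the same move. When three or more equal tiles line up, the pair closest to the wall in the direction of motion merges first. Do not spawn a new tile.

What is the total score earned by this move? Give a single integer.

Answer: 140

Derivation:
Slide right:
row 0: [16, 2, 2, 8] -> [0, 16, 4, 8]  score +4 (running 4)
row 1: [2, 2, 2, 0] -> [0, 0, 2, 4]  score +4 (running 8)
row 2: [2, 0, 2, 16] -> [0, 0, 4, 16]  score +4 (running 12)
row 3: [0, 0, 64, 64] -> [0, 0, 0, 128]  score +128 (running 140)
Board after move:
  0  16   4   8
  0   0   2   4
  0   0   4  16
  0   0   0 128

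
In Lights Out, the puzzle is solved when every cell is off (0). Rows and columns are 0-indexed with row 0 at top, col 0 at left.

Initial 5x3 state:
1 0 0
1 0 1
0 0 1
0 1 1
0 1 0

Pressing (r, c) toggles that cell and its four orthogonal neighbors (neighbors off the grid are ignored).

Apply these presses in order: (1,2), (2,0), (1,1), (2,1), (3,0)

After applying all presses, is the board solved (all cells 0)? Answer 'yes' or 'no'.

Answer: no

Derivation:
After press 1 at (1,2):
1 0 1
1 1 0
0 0 0
0 1 1
0 1 0

After press 2 at (2,0):
1 0 1
0 1 0
1 1 0
1 1 1
0 1 0

After press 3 at (1,1):
1 1 1
1 0 1
1 0 0
1 1 1
0 1 0

After press 4 at (2,1):
1 1 1
1 1 1
0 1 1
1 0 1
0 1 0

After press 5 at (3,0):
1 1 1
1 1 1
1 1 1
0 1 1
1 1 0

Lights still on: 13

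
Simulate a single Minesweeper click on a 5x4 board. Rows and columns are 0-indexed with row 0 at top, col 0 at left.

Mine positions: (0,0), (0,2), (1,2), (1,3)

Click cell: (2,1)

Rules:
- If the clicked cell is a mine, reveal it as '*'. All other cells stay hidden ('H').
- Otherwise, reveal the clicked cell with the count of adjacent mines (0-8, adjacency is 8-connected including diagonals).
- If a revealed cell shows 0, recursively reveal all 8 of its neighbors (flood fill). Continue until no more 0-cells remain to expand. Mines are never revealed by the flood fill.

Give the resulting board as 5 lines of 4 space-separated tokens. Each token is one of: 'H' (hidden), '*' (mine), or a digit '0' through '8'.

H H H H
H H H H
H 1 H H
H H H H
H H H H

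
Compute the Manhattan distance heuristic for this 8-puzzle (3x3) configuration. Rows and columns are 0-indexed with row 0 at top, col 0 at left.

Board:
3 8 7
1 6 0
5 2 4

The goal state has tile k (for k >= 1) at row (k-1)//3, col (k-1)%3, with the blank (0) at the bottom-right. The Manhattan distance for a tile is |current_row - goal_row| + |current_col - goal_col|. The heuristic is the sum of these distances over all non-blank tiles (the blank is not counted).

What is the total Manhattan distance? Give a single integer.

Tile 3: at (0,0), goal (0,2), distance |0-0|+|0-2| = 2
Tile 8: at (0,1), goal (2,1), distance |0-2|+|1-1| = 2
Tile 7: at (0,2), goal (2,0), distance |0-2|+|2-0| = 4
Tile 1: at (1,0), goal (0,0), distance |1-0|+|0-0| = 1
Tile 6: at (1,1), goal (1,2), distance |1-1|+|1-2| = 1
Tile 5: at (2,0), goal (1,1), distance |2-1|+|0-1| = 2
Tile 2: at (2,1), goal (0,1), distance |2-0|+|1-1| = 2
Tile 4: at (2,2), goal (1,0), distance |2-1|+|2-0| = 3
Sum: 2 + 2 + 4 + 1 + 1 + 2 + 2 + 3 = 17

Answer: 17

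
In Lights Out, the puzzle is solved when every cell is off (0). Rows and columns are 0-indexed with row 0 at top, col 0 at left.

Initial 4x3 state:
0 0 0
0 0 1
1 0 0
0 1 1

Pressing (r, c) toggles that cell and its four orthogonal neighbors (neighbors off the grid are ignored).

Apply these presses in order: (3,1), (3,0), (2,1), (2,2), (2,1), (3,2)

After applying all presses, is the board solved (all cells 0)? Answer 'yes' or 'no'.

After press 1 at (3,1):
0 0 0
0 0 1
1 1 0
1 0 0

After press 2 at (3,0):
0 0 0
0 0 1
0 1 0
0 1 0

After press 3 at (2,1):
0 0 0
0 1 1
1 0 1
0 0 0

After press 4 at (2,2):
0 0 0
0 1 0
1 1 0
0 0 1

After press 5 at (2,1):
0 0 0
0 0 0
0 0 1
0 1 1

After press 6 at (3,2):
0 0 0
0 0 0
0 0 0
0 0 0

Lights still on: 0

Answer: yes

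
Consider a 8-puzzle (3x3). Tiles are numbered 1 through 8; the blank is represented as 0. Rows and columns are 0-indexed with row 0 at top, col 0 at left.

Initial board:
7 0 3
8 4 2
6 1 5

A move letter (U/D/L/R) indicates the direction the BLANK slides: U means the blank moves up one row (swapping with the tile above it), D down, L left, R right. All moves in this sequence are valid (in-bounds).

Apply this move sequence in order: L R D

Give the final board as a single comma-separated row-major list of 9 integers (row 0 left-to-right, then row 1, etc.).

Answer: 7, 4, 3, 8, 0, 2, 6, 1, 5

Derivation:
After move 1 (L):
0 7 3
8 4 2
6 1 5

After move 2 (R):
7 0 3
8 4 2
6 1 5

After move 3 (D):
7 4 3
8 0 2
6 1 5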